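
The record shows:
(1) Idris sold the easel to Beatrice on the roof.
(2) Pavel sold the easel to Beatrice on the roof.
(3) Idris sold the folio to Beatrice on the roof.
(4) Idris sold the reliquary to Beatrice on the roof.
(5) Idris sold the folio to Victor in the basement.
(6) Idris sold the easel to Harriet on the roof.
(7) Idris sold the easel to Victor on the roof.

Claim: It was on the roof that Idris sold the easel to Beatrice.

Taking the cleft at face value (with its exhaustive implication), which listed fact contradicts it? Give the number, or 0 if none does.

0

Focus of the cleft: "on the roof" (the setting). Presupposed background: Idris as agent and the easel as thing and Beatrice as recipient.
The exhaustive reading says no other setting fits that background.
Every other fact differs from the presupposition on some backgrounded slot, so none challenges the exhaustivity.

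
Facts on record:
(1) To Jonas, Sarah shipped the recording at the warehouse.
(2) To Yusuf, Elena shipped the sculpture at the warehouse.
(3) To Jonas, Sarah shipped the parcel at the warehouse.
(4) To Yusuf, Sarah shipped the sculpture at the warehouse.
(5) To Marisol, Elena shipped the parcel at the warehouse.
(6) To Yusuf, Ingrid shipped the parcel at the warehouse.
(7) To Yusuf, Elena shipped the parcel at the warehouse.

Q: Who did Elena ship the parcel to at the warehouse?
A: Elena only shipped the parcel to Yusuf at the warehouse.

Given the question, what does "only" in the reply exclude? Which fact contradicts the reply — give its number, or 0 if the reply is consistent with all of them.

Answering "Who did ... to ...?" puts focus on the recipient — here, "Yusuf".
"Only" then excludes alternative recipients while the background — same agent, thing, setting (Elena / the parcel / at the warehouse) — is held fixed.
Fact (5) keeps same agent, thing, setting (Elena / the parcel / at the warehouse) but has recipient = Marisol; that refutes the reply.
(Fact (2) would refute a reading with focus on the thing — but that is not what the question asks.)

5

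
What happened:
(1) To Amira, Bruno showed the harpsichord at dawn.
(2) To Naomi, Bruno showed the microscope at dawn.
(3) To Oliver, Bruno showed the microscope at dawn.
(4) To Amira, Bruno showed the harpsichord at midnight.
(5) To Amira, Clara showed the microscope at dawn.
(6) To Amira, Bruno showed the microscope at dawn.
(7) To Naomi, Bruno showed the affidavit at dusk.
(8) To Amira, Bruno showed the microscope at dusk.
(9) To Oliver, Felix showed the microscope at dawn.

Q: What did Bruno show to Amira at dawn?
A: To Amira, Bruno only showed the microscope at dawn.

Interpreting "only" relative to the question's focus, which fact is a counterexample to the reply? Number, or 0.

1

The question "What did ...?" targets the thing, so in the reply the focus falls on "the microscope".
"Only" then excludes alternative things while the background — same agent, recipient, setting (Bruno / Amira / at dawn) — is held fixed.
Fact (1) shares the background with a different thing (the harpsichord) — counterexample.
(Fact (8) would refute a reading with focus on the setting — but that is not what the question asks.)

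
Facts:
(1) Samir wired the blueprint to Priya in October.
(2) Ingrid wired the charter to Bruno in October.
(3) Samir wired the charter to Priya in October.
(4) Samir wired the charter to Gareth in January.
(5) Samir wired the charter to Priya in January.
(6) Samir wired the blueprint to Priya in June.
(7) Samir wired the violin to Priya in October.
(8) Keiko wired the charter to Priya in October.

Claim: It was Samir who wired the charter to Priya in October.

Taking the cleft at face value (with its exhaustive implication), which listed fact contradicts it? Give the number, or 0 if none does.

Focus of the cleft: "Samir" (the agent). Presupposed background: thing = the charter, recipient = Priya, setting = in October.
The exhaustive reading says no other agent fits that background.
Fact (8) shares the background but with agent = Keiko; exhaustivity is violated.

8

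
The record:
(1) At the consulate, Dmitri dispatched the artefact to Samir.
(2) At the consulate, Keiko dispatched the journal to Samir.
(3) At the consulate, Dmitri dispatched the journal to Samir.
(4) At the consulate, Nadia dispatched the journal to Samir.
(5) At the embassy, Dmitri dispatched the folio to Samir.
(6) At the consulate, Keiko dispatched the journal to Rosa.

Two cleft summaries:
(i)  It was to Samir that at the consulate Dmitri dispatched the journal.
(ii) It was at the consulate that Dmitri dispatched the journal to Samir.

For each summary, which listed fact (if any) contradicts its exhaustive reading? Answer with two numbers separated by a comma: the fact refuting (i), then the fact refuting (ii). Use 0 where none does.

0, 0

Summary (i) focuses "Samir" (the recipient); background same agent, thing, setting (Dmitri / the journal / at the consulate). No fact matches that background with a different recipient, so 0.
Summary (ii) focuses "at the consulate" (the setting); background same agent, thing, recipient (Dmitri / the journal / Samir). No fact matches that background with a different setting, so 0.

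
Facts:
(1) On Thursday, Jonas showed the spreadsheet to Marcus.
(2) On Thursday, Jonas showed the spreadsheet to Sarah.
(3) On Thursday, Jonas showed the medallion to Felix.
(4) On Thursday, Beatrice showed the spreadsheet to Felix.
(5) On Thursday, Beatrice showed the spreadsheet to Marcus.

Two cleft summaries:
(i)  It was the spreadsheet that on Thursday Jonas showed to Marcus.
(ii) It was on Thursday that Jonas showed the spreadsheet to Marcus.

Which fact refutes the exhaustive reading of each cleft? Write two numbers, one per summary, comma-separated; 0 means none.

Summary (i) focuses "the spreadsheet" (the thing); background same agent, recipient, setting (Jonas / Marcus / on Thursday). No fact matches that background with a different thing, so 0.
Summary (ii) focuses "on Thursday" (the setting); background same agent, thing, recipient (Jonas / the spreadsheet / Marcus). No fact matches that background with a different setting, so 0.

0, 0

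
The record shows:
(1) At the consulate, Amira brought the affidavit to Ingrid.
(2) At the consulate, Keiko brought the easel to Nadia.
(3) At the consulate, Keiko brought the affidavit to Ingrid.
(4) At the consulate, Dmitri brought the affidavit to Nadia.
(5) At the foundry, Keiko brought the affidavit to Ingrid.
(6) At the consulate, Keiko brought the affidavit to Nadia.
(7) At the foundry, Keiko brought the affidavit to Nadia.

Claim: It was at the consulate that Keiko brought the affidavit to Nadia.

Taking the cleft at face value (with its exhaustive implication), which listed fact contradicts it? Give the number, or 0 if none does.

The cleft puts "at the consulate" in focus and presupposes the open proposition with agent = Keiko, thing = the affidavit, recipient = Nadia.
The exhaustive reading says no other setting fits that background.
But fact (7) also has agent = Keiko, thing = the affidavit, recipient = Nadia, with setting = at the foundry — so the exhaustive reading fails.

7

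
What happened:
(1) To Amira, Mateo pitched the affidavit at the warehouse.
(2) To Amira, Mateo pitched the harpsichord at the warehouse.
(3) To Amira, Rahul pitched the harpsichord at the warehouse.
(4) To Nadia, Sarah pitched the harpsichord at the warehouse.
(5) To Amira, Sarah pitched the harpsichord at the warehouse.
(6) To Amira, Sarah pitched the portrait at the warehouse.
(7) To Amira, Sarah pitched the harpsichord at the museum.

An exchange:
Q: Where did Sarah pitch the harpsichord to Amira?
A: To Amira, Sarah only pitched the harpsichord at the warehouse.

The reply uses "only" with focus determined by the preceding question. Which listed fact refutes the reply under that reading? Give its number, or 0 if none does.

Answering "Where did ...?" puts focus on the setting — here, "at the warehouse".
So "only" ranges over settings; the rest (same agent, thing, recipient (Sarah / the harpsichord / Amira)) is presupposed.
Fact (7) shares the background with a different setting (at the museum) — counterexample.
(Fact (4) would refute a reading with focus on the recipient — but that is not what the question asks.)

7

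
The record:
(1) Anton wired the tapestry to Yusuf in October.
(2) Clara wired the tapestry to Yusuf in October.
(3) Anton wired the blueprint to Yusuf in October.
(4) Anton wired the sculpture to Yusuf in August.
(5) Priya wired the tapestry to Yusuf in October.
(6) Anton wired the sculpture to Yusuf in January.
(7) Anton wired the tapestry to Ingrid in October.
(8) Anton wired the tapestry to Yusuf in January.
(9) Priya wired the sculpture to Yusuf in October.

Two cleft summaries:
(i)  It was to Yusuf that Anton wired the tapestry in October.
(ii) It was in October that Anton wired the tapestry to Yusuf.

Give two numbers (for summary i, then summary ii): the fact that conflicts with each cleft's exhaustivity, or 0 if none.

7, 8

(i): focus "Yusuf". Looking for same agent, thing, setting (Anton / the tapestry / in October) with some other recipient — fact (7) has Ingrid there. Refuted.
(ii): focus "in October". Looking for same agent, thing, recipient (Anton / the tapestry / Yusuf) with some other setting — fact (8) has in January there. Refuted.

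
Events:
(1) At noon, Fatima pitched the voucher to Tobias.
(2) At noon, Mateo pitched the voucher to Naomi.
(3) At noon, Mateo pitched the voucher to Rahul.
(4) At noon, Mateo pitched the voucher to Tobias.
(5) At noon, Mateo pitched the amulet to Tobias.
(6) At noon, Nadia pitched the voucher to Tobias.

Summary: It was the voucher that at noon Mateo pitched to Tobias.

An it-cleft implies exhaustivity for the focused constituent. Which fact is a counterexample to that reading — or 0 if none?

5

The cleft puts "the voucher" in focus and presupposes the open proposition with same agent, recipient, setting (Mateo / Tobias / at noon).
Exhaustivity: the voucher is the only thing satisfying that background.
But fact (5) also has same agent, recipient, setting (Mateo / Tobias / at noon), with thing = the amulet — so the exhaustive reading fails.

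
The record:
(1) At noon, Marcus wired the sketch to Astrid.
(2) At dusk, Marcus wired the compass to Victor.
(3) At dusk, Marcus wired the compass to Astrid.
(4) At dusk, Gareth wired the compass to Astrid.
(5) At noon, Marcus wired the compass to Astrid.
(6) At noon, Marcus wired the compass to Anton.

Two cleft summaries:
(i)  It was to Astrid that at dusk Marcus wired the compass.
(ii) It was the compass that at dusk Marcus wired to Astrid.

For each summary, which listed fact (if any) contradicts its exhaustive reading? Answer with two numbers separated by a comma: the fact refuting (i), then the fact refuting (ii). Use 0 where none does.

2, 0

(i): focus "Astrid". Looking for same agent, thing, setting (Marcus / the compass / at dusk) with some other recipient — fact (2) has Victor there. Refuted.
(ii): focus "the compass". No fact shares same agent, recipient, setting (Marcus / Astrid / at dusk) with a different thing. 0.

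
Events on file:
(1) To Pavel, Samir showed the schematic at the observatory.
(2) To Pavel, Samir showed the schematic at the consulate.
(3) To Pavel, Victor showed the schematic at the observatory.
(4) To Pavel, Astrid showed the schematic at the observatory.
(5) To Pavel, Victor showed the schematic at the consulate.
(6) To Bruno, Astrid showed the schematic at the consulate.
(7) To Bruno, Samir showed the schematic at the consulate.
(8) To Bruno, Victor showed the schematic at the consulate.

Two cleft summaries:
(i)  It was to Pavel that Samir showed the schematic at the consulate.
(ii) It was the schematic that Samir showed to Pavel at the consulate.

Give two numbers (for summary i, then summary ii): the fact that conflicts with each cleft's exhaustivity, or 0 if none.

7, 0

(i): focus "Pavel". Looking for Samir as agent and the schematic as thing and at the consulate as setting with some other recipient — fact (7) has Bruno there. Refuted.
(ii): focus "the schematic". No fact shares Samir as agent and Pavel as recipient and at the consulate as setting with a different thing. 0.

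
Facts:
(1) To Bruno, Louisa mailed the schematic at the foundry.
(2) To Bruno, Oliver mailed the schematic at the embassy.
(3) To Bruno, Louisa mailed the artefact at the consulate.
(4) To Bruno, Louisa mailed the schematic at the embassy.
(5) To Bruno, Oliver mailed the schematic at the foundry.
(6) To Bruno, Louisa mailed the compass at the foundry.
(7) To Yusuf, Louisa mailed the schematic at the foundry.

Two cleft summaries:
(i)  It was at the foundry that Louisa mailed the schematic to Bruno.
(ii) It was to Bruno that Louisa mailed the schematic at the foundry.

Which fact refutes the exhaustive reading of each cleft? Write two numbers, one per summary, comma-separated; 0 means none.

(i): focus "at the foundry". Looking for same agent, thing, recipient (Louisa / the schematic / Bruno) with some other setting — fact (4) has at the embassy there. Refuted.
(ii): focus "Bruno". Looking for same agent, thing, setting (Louisa / the schematic / at the foundry) with some other recipient — fact (7) has Yusuf there. Refuted.

4, 7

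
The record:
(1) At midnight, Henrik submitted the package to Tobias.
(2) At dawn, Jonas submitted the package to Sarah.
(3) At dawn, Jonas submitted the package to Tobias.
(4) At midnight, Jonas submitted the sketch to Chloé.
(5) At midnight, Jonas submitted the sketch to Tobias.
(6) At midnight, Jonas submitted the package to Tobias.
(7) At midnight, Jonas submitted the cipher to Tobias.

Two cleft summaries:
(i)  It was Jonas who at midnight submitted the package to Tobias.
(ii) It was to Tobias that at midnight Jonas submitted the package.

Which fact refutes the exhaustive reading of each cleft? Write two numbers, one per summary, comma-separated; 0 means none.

1, 0

(i): focus "Jonas". Looking for the package as thing and Tobias as recipient and at midnight as setting with some other agent — fact (1) has Henrik there. Refuted.
(ii): focus "Tobias". No fact shares Jonas as agent and the package as thing and at midnight as setting with a different recipient. 0.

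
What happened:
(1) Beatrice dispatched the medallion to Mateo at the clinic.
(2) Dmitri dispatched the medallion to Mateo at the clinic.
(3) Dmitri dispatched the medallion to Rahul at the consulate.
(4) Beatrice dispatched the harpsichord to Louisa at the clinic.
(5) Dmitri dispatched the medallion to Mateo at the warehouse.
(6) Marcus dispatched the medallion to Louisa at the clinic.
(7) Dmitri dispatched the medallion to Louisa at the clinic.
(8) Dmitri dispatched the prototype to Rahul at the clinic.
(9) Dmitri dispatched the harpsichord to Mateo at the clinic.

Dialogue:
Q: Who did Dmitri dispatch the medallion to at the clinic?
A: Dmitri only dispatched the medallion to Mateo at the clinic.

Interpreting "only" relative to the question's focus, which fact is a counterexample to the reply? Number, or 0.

7

Answering "Who did ... to ...?" puts focus on the recipient — here, "Mateo".
"Only" then excludes alternative recipients while the background — Dmitri as agent and the medallion as thing and at the clinic as setting — is held fixed.
Fact (7) shares the background with a different recipient (Louisa) — counterexample.
(Fact (5) would refute a reading with focus on the setting — but that is not what the question asks.)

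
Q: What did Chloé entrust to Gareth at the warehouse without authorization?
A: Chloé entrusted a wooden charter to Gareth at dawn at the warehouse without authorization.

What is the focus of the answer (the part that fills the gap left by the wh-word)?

a wooden charter

The wh-word "what" asks about the direct object.
In the answer, "Chloé", "to Gareth", "without authorization" and "at the warehouse" are given — repeated from the question.
"at dawn" is also new, but it specifies the time, which is not what the question asks about — so it is not the focus.
The constituent filling the direct object gap is "a wooden charter"; that is the focus.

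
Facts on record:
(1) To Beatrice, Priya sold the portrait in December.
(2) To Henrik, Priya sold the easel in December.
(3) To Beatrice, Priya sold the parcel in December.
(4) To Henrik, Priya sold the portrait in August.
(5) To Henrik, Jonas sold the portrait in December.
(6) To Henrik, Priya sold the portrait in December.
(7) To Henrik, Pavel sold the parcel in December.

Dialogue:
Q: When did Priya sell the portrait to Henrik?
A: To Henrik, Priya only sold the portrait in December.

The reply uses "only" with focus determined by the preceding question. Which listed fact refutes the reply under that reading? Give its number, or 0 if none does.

4

Answering "When did ...?" puts focus on the setting — here, "in December".
So "only" ranges over settings; the rest (agent = Priya, thing = the portrait, recipient = Henrik) is presupposed.
Fact (4) keeps agent = Priya, thing = the portrait, recipient = Henrik but has setting = in August; that refutes the reply.
(Fact (2) would refute a reading with focus on the thing — but that is not what the question asks.)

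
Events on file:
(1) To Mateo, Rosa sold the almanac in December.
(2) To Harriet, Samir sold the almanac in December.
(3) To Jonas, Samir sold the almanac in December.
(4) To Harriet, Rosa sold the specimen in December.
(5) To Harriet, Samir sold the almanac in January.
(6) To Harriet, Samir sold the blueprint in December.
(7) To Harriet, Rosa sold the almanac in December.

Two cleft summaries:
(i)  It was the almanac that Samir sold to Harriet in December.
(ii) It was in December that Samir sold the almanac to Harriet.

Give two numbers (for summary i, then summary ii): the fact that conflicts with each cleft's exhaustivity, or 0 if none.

6, 5

(i): focus "the almanac". Looking for agent = Samir, recipient = Harriet, setting = in December with some other thing — fact (6) has the blueprint there. Refuted.
(ii): focus "in December". Looking for agent = Samir, thing = the almanac, recipient = Harriet with some other setting — fact (5) has in January there. Refuted.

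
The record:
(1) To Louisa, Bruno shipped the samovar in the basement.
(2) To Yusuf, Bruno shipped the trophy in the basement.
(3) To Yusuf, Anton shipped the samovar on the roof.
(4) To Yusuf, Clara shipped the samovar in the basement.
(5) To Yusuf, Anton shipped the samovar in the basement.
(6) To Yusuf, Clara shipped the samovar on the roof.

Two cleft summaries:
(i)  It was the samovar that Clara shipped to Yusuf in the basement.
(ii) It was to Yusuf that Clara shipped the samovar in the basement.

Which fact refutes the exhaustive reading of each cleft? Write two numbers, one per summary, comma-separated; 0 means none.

0, 0

Summary (i) focuses "the samovar" (the thing); background same agent, recipient, setting (Clara / Yusuf / in the basement). No fact matches that background with a different thing, so 0.
Summary (ii) focuses "Yusuf" (the recipient); background same agent, thing, setting (Clara / the samovar / in the basement). No fact matches that background with a different recipient, so 0.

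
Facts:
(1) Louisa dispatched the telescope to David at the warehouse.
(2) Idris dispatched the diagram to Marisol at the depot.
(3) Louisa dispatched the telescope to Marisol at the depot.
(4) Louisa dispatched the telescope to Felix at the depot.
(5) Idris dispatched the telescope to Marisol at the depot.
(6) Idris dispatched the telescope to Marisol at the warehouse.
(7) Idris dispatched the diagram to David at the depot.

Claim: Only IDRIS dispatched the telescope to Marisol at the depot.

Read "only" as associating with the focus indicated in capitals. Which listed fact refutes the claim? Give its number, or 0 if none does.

The capitals mark "Idris" as focus. So "only" rules out other agents, with the rest (thing = the telescope, recipient = Marisol, setting = at the depot) as background.
Fact (3) shares the background but differs in agent (Louisa) — a counterexample.

3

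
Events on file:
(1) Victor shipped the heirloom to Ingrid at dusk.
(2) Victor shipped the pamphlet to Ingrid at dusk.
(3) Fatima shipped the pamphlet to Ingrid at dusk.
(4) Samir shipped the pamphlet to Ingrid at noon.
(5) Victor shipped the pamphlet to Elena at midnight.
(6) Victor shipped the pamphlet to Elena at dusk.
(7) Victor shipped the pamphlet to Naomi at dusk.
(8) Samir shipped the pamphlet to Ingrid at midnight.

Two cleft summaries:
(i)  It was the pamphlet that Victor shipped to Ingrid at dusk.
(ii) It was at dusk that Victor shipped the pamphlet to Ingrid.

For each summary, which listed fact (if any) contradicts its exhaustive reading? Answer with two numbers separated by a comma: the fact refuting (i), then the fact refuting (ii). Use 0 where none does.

Summary (i) focuses "the pamphlet" (the thing); background agent = Victor, recipient = Ingrid, setting = at dusk. Fact (1) matches that background with thing = the heirloom — refutes (i).
Summary (ii) focuses "at dusk" (the setting); background agent = Victor, thing = the pamphlet, recipient = Ingrid. No fact matches that background with a different setting, so 0.

1, 0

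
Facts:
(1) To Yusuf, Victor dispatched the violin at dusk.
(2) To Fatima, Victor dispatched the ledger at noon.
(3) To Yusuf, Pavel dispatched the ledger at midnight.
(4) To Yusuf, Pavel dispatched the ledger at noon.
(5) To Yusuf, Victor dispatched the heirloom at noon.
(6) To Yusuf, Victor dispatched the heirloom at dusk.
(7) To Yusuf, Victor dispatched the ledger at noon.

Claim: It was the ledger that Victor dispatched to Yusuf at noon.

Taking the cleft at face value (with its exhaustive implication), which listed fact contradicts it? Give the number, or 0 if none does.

5

Focus of the cleft: "the ledger" (the thing). Presupposed background: agent = Victor, recipient = Yusuf, setting = at noon.
The exhaustive reading says no other thing fits that background.
But fact (5) also has agent = Victor, recipient = Yusuf, setting = at noon, with thing = the heirloom — so the exhaustive reading fails.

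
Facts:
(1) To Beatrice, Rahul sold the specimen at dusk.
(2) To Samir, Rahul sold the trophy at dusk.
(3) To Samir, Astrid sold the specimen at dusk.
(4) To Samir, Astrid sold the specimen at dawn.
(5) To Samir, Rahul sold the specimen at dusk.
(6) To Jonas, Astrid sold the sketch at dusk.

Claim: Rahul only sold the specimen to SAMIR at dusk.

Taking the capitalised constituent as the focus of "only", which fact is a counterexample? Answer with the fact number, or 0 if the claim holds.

1

Focus (in capitals) is "Samir" — the recipient. "Only" excludes alternative recipients while holding fixed agent = Rahul, thing = the specimen, setting = at dusk.
Fact (1) shares the background but differs in recipient (Beatrice) — a counterexample.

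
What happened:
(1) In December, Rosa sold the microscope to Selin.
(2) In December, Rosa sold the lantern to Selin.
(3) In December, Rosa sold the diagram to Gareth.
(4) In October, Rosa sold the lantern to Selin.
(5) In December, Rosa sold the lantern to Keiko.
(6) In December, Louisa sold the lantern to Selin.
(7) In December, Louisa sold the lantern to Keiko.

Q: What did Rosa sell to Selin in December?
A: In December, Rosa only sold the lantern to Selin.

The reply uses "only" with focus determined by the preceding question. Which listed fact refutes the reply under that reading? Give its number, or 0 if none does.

Answering "What did ...?" puts focus on the thing — here, "the lantern".
"Only" then excludes alternative things while the background — agent = Rosa, recipient = Selin, setting = in December — is held fixed.
Fact (1) shares the background with a different thing (the microscope) — counterexample.
(Fact (4) would refute a reading with focus on the setting — but that is not what the question asks.)

1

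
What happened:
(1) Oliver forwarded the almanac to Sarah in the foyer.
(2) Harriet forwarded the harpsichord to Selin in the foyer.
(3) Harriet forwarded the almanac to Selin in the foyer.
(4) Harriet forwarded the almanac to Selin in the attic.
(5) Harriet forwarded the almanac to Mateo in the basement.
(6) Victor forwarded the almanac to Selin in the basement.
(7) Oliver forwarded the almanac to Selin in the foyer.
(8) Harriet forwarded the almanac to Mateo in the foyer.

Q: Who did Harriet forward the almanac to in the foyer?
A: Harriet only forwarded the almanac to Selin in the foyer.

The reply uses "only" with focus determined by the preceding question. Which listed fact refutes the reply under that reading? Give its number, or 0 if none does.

8

The question "Who did ... to ...?" targets the recipient, so in the reply the focus falls on "Selin".
"Only" then excludes alternative recipients while the background — same agent, thing, setting (Harriet / the almanac / in the foyer) — is held fixed.
Fact (8) shares the background with a different recipient (Mateo) — counterexample.
(Fact (4) would refute a reading with focus on the setting — but that is not what the question asks.)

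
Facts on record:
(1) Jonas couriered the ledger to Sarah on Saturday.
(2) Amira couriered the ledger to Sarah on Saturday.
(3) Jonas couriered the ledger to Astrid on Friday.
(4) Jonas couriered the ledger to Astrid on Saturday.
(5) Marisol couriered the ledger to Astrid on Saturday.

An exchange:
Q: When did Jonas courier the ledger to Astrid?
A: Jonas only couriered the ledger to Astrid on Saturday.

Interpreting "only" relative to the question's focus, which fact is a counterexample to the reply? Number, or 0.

Answering "When did ...?" puts focus on the setting — here, "on Saturday".
"Only" then excludes alternative settings while the background — agent = Jonas, thing = the ledger, recipient = Astrid — is held fixed.
Fact (3) keeps agent = Jonas, thing = the ledger, recipient = Astrid but has setting = on Friday; that refutes the reply.
(Fact (1) would refute a reading with focus on the recipient — but that is not what the question asks.)

3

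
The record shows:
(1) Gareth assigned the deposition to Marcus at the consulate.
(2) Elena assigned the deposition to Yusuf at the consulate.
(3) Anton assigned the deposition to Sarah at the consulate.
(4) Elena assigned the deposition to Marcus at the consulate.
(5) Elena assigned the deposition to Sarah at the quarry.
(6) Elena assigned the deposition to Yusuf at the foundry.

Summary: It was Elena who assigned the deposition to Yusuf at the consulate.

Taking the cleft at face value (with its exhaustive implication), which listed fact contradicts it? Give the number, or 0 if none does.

0

Focus of the cleft: "Elena" (the agent). Presupposed background: same thing, recipient, setting (the deposition / Yusuf / at the consulate).
Exhaustivity: Elena is the only agent satisfying that background.
Every other fact differs from the presupposition on some backgrounded slot, so none challenges the exhaustivity.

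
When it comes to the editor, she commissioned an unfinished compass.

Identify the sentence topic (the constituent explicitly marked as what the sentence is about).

The construction explicitly marks "the editor" as what the sentence is about — the topic.
The remainder of the clause is the comment (what is said about the topic).

the editor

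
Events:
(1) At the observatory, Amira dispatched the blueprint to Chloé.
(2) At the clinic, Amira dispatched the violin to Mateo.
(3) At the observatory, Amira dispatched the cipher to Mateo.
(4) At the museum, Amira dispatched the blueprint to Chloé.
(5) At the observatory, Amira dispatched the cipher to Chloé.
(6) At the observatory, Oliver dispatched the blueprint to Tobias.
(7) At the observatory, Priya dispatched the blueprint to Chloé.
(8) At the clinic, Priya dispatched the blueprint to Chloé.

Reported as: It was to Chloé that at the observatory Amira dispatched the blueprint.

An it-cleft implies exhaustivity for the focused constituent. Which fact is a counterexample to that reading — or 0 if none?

0

Focus of the cleft: "Chloé" (the recipient). Presupposed background: same agent, thing, setting (Amira / the blueprint / at the observatory).
The exhaustive reading says no other recipient fits that background.
No listed fact matches the background with a different recipient. Exhaustivity holds.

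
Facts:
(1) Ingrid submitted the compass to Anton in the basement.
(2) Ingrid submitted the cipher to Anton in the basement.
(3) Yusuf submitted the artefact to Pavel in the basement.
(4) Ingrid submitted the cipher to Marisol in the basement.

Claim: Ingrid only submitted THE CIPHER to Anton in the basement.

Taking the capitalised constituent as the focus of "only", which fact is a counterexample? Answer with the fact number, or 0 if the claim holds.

The capitals mark "the cipher" as focus. So "only" rules out other things, with the rest (same agent, recipient, setting (Ingrid / Anton / in the basement)) as background.
Fact (1) shares the background but differs in thing (the compass) — a counterexample.

1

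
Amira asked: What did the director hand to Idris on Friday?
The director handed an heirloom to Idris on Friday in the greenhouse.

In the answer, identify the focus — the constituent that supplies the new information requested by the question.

The wh-word "what" asks about the direct object.
In the answer, "the director", "to Idris" and "on Friday" are given — repeated from the question.
"in the greenhouse" is also new, but it specifies the location, which is not what the question asks about — so it is not the focus.
The constituent filling the direct object gap is "an heirloom"; that is the focus.

an heirloom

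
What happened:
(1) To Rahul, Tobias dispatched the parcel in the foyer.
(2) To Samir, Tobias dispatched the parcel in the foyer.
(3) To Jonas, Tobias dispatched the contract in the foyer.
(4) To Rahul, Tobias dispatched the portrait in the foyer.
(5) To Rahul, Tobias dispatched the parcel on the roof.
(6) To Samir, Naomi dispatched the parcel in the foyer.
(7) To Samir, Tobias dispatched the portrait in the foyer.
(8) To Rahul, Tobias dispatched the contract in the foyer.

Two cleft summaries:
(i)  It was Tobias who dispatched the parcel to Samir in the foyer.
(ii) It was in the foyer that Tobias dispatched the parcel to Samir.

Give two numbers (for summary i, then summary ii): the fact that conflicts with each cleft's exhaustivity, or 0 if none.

6, 0

(i): focus "Tobias". Looking for same thing, recipient, setting (the parcel / Samir / in the foyer) with some other agent — fact (6) has Naomi there. Refuted.
(ii): focus "in the foyer". No fact shares same agent, thing, recipient (Tobias / the parcel / Samir) with a different setting. 0.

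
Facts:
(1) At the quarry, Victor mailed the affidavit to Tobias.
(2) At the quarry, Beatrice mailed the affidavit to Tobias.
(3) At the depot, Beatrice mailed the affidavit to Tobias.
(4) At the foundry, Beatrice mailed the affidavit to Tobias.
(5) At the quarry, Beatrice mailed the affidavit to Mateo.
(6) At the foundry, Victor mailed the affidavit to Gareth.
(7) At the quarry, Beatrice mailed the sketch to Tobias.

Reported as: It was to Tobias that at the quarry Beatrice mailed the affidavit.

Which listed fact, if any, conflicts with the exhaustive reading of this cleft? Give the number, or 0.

The cleft puts "Tobias" in focus and presupposes the open proposition with agent = Beatrice, thing = the affidavit, setting = at the quarry.
The exhaustive reading says no other recipient fits that background.
But fact (5) also has agent = Beatrice, thing = the affidavit, setting = at the quarry, with recipient = Mateo — so the exhaustive reading fails.

5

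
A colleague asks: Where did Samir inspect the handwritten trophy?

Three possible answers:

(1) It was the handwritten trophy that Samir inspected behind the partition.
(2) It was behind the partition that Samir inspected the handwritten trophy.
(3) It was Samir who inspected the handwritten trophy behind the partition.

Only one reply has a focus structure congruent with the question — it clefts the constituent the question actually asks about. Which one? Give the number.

2

The question word "where" targets the location.
Option (1) clefts "the handwritten trophy" — the direct object, not what was asked.
Option (2) clefts "behind the partition" — that matches what the question asks about.
Option (3) clefts "Samir" — the subject (agent), not what was asked.
So the congruent reply is (2).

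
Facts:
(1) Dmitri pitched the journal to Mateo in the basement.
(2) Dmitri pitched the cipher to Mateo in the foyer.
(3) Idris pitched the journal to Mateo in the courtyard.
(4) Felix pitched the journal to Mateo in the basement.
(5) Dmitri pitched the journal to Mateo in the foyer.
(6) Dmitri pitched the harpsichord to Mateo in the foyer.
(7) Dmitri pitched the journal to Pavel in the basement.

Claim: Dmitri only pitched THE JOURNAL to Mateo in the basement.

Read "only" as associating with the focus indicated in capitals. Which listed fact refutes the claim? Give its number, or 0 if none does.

0

The capitals mark "the journal" as focus. So "only" rules out other things, with the rest (Dmitri as agent and Mateo as recipient and in the basement as setting) as background.
No fact matches Dmitri as agent and Mateo as recipient and in the basement as setting with a different thing — every other fact differs on at least one backgrounded slot. So no fact refutes it.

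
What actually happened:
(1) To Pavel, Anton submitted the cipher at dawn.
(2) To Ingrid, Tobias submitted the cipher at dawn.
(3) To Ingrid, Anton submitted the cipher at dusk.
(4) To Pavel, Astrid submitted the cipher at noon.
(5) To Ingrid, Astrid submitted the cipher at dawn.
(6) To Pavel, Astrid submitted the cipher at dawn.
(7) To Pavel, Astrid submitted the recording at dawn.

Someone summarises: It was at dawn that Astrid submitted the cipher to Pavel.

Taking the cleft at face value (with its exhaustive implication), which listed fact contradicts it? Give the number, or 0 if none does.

4

The cleft puts "at dawn" in focus and presupposes the open proposition with Astrid as agent and the cipher as thing and Pavel as recipient.
Exhaustivity: at dawn is the only setting satisfying that background.
Fact (4) shares the background but with setting = at noon; exhaustivity is violated.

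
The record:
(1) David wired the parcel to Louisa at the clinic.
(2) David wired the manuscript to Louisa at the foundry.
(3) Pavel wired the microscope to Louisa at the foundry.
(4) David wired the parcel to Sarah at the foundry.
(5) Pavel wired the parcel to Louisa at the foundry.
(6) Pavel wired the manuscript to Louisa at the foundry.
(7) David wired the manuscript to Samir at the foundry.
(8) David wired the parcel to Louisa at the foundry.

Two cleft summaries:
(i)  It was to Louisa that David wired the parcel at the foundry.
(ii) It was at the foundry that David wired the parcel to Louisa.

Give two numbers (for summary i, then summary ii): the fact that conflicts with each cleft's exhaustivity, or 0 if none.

(i): focus "Louisa". Looking for same agent, thing, setting (David / the parcel / at the foundry) with some other recipient — fact (4) has Sarah there. Refuted.
(ii): focus "at the foundry". Looking for same agent, thing, recipient (David / the parcel / Louisa) with some other setting — fact (1) has at the clinic there. Refuted.

4, 1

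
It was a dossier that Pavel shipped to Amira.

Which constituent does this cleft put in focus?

a dossier

In an it-cleft "It was X that/who ...", the clefted constituent X is the focus; the that/who-clause expresses the presupposed open proposition.
Here the focus is "a dossier". The backgrounded (presupposed) material includes "Pavel" and "to Amira".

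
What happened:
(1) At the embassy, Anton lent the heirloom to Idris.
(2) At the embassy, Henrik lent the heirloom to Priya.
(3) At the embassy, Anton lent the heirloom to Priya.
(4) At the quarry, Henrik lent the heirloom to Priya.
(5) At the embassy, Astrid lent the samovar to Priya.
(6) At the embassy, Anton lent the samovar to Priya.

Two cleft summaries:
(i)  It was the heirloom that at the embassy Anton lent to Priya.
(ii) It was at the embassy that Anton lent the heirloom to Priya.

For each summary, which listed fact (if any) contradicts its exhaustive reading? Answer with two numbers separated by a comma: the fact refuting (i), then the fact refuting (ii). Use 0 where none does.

6, 0

Summary (i) focuses "the heirloom" (the thing); background agent = Anton, recipient = Priya, setting = at the embassy. Fact (6) matches that background with thing = the samovar — refutes (i).
Summary (ii) focuses "at the embassy" (the setting); background agent = Anton, thing = the heirloom, recipient = Priya. No fact matches that background with a different setting, so 0.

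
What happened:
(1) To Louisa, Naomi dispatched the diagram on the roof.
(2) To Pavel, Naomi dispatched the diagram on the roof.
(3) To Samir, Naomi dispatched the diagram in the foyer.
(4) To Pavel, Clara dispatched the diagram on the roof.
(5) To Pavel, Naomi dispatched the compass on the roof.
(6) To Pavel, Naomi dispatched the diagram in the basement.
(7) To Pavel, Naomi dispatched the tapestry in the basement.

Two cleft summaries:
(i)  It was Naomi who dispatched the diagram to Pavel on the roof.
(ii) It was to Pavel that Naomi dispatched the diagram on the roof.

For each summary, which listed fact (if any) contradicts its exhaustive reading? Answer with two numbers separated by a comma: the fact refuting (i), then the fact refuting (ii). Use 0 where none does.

4, 1

(i): focus "Naomi". Looking for thing = the diagram, recipient = Pavel, setting = on the roof with some other agent — fact (4) has Clara there. Refuted.
(ii): focus "Pavel". Looking for agent = Naomi, thing = the diagram, setting = on the roof with some other recipient — fact (1) has Louisa there. Refuted.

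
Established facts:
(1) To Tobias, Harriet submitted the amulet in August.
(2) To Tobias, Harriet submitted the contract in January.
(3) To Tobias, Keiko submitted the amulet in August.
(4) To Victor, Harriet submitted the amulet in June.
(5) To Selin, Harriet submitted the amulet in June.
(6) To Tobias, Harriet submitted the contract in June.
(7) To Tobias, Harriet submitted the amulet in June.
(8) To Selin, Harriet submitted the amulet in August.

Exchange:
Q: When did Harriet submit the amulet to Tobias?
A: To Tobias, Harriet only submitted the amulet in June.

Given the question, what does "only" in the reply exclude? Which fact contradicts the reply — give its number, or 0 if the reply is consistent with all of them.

1

The question "When did ...?" targets the setting, so in the reply the focus falls on "in June".
So "only" ranges over settings; the rest (agent = Harriet, thing = the amulet, recipient = Tobias) is presupposed.
Fact (1) shares the background with a different setting (in August) — counterexample.
(Fact (4) would refute a reading with focus on the recipient — but that is not what the question asks.)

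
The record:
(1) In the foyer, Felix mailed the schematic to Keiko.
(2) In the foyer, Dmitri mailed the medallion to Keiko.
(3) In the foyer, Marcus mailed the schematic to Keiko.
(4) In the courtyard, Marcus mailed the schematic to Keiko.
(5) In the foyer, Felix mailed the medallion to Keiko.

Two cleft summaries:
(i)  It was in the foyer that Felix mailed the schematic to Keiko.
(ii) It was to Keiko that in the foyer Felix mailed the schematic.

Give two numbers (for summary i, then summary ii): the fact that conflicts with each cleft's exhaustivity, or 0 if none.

0, 0

(i): focus "in the foyer". No fact shares same agent, thing, recipient (Felix / the schematic / Keiko) with a different setting. 0.
(ii): focus "Keiko". No fact shares same agent, thing, setting (Felix / the schematic / in the foyer) with a different recipient. 0.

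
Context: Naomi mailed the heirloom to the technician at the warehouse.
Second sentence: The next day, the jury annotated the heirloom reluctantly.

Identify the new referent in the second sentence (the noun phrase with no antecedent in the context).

the jury

"the heirloom" in the second sentence is given — already mentioned in the context.
"the jury" has no antecedent in the context; it is discourse-new.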